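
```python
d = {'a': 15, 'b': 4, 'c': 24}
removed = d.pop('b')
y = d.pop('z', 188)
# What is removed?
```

After line 1: d = {'a': 15, 'b': 4, 'c': 24}
After line 2 (pop 'b' returns 4): d = {'a': 15, 'c': 24}, removed = 4
After line 3 (pop 'z' missing, returns default 188): d = {'a': 15, 'c': 24}, y = 188

4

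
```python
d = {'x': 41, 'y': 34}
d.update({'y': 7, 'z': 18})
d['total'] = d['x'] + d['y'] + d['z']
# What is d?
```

After line 1: d = {'x': 41, 'y': 34}
After line 2 (y overwritten, z added): d = {'x': 41, 'y': 7, 'z': 18}
After line 3 (total = 41 + 7 + 18 = 66): d = {'x': 41, 'y': 7, 'z': 18, 'total': 66}

{'x': 41, 'y': 7, 'z': 18, 'total': 66}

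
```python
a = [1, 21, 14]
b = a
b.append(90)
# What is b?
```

After line 1: a = [1, 21, 14]
After line 2 (b = a is an alias, same object): a = [1, 21, 14], b = [1, 21, 14]
After line 3 (b.append mutates the shared list): a = [1, 21, 14, 90], b = [1, 21, 14, 90]

[1, 21, 14, 90]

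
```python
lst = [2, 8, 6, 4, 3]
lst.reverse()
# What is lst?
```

[3, 4, 6, 8, 2]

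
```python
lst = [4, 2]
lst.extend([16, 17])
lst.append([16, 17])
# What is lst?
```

After line 1: lst = [4, 2]
After line 2 (extend unpacks [16, 17]): lst = [4, 2, 16, 17]
After line 3 (append adds [16, 17] as single element): lst = [4, 2, 16, 17, [16, 17]]

[4, 2, 16, 17, [16, 17]]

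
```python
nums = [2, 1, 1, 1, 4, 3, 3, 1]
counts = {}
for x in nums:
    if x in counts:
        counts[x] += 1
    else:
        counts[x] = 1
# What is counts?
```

Initial: counts = {}, nums = [2, 1, 1, 1, 4, 3, 3, 1]
See 2: counts = {2: 1}
See 1: counts = {2: 1, 1: 1}
See 1: counts = {2: 1, 1: 2}
See 1: counts = {2: 1, 1: 3}
See 4: counts = {2: 1, 1: 3, 4: 1}
See 3: counts = {2: 1, 1: 3, 4: 1, 3: 1}
See 3: counts = {2: 1, 1: 3, 4: 1, 3: 2}
See 1: counts = {2: 1, 1: 4, 4: 1, 3: 2}

{2: 1, 1: 4, 4: 1, 3: 2}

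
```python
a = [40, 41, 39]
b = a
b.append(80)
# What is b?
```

After line 1: a = [40, 41, 39]
After line 2 (b = a is an alias, same object): a = [40, 41, 39], b = [40, 41, 39]
After line 3 (b.append mutates the shared list): a = [40, 41, 39, 80], b = [40, 41, 39, 80]

[40, 41, 39, 80]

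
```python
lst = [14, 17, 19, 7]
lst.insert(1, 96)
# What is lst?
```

[14, 96, 17, 19, 7]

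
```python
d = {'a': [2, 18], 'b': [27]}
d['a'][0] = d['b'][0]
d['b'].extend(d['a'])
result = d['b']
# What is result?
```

After line 1: d = {'a': [2, 18], 'b': [27]}
After line 2 (a[0] = b[0] = 27): d = {'a': [27, 18], 'b': [27]}
After line 3 (b.extend(a) appends [27, 18]): d = {'a': [27, 18], 'b': [27, 27, 18]}
After line 4: result = d['b'] = [27, 27, 18]

[27, 27, 18]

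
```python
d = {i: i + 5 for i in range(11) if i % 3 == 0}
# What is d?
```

{0: 5, 3: 8, 6: 11, 9: 14}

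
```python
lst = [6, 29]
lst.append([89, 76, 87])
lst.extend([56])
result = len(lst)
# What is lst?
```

After line 1: lst = [6, 29]
After line 2 (append adds [89, 76, 87] as single element): lst = [6, 29, [89, 76, 87]]
After line 3 (extend unpacks [56], adds 56): lst = [6, 29, [89, 76, 87], 56]
After line 4: result = len(lst) = 4

[6, 29, [89, 76, 87], 56]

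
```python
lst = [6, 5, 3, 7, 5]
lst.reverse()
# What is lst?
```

[5, 7, 3, 5, 6]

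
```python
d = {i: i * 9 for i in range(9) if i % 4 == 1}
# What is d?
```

{1: 9, 5: 45}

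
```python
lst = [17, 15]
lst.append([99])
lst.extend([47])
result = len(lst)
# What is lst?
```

After line 1: lst = [17, 15]
After line 2 (append adds [99] as single element): lst = [17, 15, [99]]
After line 3 (extend unpacks [47], adds 47): lst = [17, 15, [99], 47]
After line 4: result = len(lst) = 4

[17, 15, [99], 47]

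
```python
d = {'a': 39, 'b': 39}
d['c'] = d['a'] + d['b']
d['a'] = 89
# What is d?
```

After line 1: d = {'a': 39, 'b': 39}
After line 2 (d['c'] = 39 + 39): d = {'a': 39, 'b': 39, 'c': 78}
After line 3: d = {'a': 89, 'b': 39, 'c': 78}

{'a': 89, 'b': 39, 'c': 78}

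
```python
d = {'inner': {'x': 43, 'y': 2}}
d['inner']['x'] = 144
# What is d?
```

After line 1: d = {'inner': {'x': 43, 'y': 2}}
After line 2 (inner x overwritten): d = {'inner': {'x': 144, 'y': 2}}

{'inner': {'x': 144, 'y': 2}}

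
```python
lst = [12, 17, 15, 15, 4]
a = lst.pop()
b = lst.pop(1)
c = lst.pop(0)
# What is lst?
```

After line 1: lst = [12, 17, 15, 15, 4]
After line 2 (pop() -> a = 4): lst = [12, 17, 15, 15]
After line 3 (pop(1) -> b = 17): lst = [12, 15, 15]
After line 4 (pop(0) -> c = 12): lst = [15, 15]

[15, 15]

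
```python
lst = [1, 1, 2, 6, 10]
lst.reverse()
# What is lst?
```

[10, 6, 2, 1, 1]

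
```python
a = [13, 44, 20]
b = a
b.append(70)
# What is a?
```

After line 1: a = [13, 44, 20]
After line 2 (b = a is an alias, same object): a = [13, 44, 20], b = [13, 44, 20]
After line 3 (b.append mutates the shared list): a = [13, 44, 20, 70], b = [13, 44, 20, 70]

[13, 44, 20, 70]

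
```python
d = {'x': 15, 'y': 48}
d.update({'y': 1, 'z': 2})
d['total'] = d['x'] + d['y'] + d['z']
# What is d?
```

After line 1: d = {'x': 15, 'y': 48}
After line 2 (y overwritten, z added): d = {'x': 15, 'y': 1, 'z': 2}
After line 3 (total = 15 + 1 + 2 = 18): d = {'x': 15, 'y': 1, 'z': 2, 'total': 18}

{'x': 15, 'y': 1, 'z': 2, 'total': 18}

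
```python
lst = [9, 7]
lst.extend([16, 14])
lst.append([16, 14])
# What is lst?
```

After line 1: lst = [9, 7]
After line 2 (extend unpacks [16, 14]): lst = [9, 7, 16, 14]
After line 3 (append adds [16, 14] as single element): lst = [9, 7, 16, 14, [16, 14]]

[9, 7, 16, 14, [16, 14]]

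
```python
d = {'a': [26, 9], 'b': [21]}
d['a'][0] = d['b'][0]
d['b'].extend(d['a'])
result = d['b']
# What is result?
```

After line 1: d = {'a': [26, 9], 'b': [21]}
After line 2 (a[0] = b[0] = 21): d = {'a': [21, 9], 'b': [21]}
After line 3 (b.extend(a) appends [21, 9]): d = {'a': [21, 9], 'b': [21, 21, 9]}
After line 4: result = d['b'] = [21, 21, 9]

[21, 21, 9]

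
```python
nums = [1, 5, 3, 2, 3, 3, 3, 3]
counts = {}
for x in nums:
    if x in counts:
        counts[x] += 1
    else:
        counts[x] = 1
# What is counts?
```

Initial: counts = {}, nums = [1, 5, 3, 2, 3, 3, 3, 3]
See 1: counts = {1: 1}
See 5: counts = {1: 1, 5: 1}
See 3: counts = {1: 1, 5: 1, 3: 1}
See 2: counts = {1: 1, 5: 1, 3: 1, 2: 1}
See 3: counts = {1: 1, 5: 1, 3: 2, 2: 1}
See 3: counts = {1: 1, 5: 1, 3: 3, 2: 1}
See 3: counts = {1: 1, 5: 1, 3: 4, 2: 1}
See 3: counts = {1: 1, 5: 1, 3: 5, 2: 1}

{1: 1, 5: 1, 3: 5, 2: 1}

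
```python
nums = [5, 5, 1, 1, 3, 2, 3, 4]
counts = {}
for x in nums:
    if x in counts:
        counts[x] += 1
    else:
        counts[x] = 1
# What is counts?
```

Initial: counts = {}, nums = [5, 5, 1, 1, 3, 2, 3, 4]
See 5: counts = {5: 1}
See 5: counts = {5: 2}
See 1: counts = {5: 2, 1: 1}
See 1: counts = {5: 2, 1: 2}
See 3: counts = {5: 2, 1: 2, 3: 1}
See 2: counts = {5: 2, 1: 2, 3: 1, 2: 1}
See 3: counts = {5: 2, 1: 2, 3: 2, 2: 1}
See 4: counts = {5: 2, 1: 2, 3: 2, 2: 1, 4: 1}

{5: 2, 1: 2, 3: 2, 2: 1, 4: 1}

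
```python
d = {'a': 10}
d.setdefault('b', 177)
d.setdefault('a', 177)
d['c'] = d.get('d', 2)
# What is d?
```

After line 1: d = {'a': 10}
After line 2 (setdefault adds 'b'=177): d = {'a': 10, 'b': 177}
After line 3 (setdefault 'a' no-op, already exists): d = {'a': 10, 'b': 177}
After line 4 (get('d', 2) returns default since 'd' not in d): d = {'a': 10, 'b': 177, 'c': 2}

{'a': 10, 'b': 177, 'c': 2}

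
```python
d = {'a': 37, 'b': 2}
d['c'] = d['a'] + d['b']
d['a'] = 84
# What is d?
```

After line 1: d = {'a': 37, 'b': 2}
After line 2 (d['c'] = 37 + 2): d = {'a': 37, 'b': 2, 'c': 39}
After line 3: d = {'a': 84, 'b': 2, 'c': 39}

{'a': 84, 'b': 2, 'c': 39}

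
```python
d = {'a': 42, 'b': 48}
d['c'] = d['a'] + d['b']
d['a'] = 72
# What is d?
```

After line 1: d = {'a': 42, 'b': 48}
After line 2 (d['c'] = 42 + 48): d = {'a': 42, 'b': 48, 'c': 90}
After line 3: d = {'a': 72, 'b': 48, 'c': 90}

{'a': 72, 'b': 48, 'c': 90}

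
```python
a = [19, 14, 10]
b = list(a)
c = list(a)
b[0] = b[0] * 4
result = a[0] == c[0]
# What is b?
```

After line 1: a = [19, 14, 10]
After line 2 (b = list(a), copy): a = [19, 14, 10], b = [19, 14, 10]
After line 3 (c = list(a) is a copy, new object): c = [19, 14, 10]
After line 4 (b[0] = 19 * 4 = 76; only b mutates (copy)): a = [19, 14, 10], b = [76, 14, 10], c = [19, 14, 10]
After line 5 (a[0] = 19, c[0] = 19; result = True)

[76, 14, 10]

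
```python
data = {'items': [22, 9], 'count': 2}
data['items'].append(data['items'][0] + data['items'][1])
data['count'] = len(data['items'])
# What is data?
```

After line 1: data = {'items': [22, 9], 'count': 2}
After line 2 (append 22 + 9 = 31): data = {'items': [22, 9, 31], 'count': 2}
After line 3 (count = len(items) = 3): data = {'items': [22, 9, 31], 'count': 3}

{'items': [22, 9, 31], 'count': 3}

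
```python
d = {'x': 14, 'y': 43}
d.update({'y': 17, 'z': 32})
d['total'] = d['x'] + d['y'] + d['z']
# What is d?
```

After line 1: d = {'x': 14, 'y': 43}
After line 2 (y overwritten, z added): d = {'x': 14, 'y': 17, 'z': 32}
After line 3 (total = 14 + 17 + 32 = 63): d = {'x': 14, 'y': 17, 'z': 32, 'total': 63}

{'x': 14, 'y': 17, 'z': 32, 'total': 63}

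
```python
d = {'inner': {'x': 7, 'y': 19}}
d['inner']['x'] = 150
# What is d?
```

After line 1: d = {'inner': {'x': 7, 'y': 19}}
After line 2 (inner x overwritten): d = {'inner': {'x': 150, 'y': 19}}

{'inner': {'x': 150, 'y': 19}}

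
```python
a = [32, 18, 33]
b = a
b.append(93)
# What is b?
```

After line 1: a = [32, 18, 33]
After line 2 (b = a is an alias, same object): a = [32, 18, 33], b = [32, 18, 33]
After line 3 (b.append mutates the shared list): a = [32, 18, 33, 93], b = [32, 18, 33, 93]

[32, 18, 33, 93]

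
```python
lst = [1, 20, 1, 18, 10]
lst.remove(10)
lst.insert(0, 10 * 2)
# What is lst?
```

After line 1: lst = [1, 20, 1, 18, 10]
After line 2 (remove first 10): lst = [1, 20, 1, 18]
After line 3 (insert 20 at index 0): lst = [20, 1, 20, 1, 18]

[20, 1, 20, 1, 18]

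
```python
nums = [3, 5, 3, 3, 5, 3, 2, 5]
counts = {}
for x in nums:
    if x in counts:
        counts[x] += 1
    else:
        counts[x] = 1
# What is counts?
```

Initial: counts = {}, nums = [3, 5, 3, 3, 5, 3, 2, 5]
See 3: counts = {3: 1}
See 5: counts = {3: 1, 5: 1}
See 3: counts = {3: 2, 5: 1}
See 3: counts = {3: 3, 5: 1}
See 5: counts = {3: 3, 5: 2}
See 3: counts = {3: 4, 5: 2}
See 2: counts = {3: 4, 5: 2, 2: 1}
See 5: counts = {3: 4, 5: 3, 2: 1}

{3: 4, 5: 3, 2: 1}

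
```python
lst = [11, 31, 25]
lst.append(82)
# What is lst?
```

[11, 31, 25, 82]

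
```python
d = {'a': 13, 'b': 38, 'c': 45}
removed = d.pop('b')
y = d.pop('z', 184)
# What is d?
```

After line 1: d = {'a': 13, 'b': 38, 'c': 45}
After line 2 (pop 'b' returns 38): d = {'a': 13, 'c': 45}, removed = 38
After line 3 (pop 'z' missing, returns default 184): d = {'a': 13, 'c': 45}, y = 184

{'a': 13, 'c': 45}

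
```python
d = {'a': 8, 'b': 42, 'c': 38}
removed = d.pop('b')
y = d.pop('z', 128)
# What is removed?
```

After line 1: d = {'a': 8, 'b': 42, 'c': 38}
After line 2 (pop 'b' returns 42): d = {'a': 8, 'c': 38}, removed = 42
After line 3 (pop 'z' missing, returns default 128): d = {'a': 8, 'c': 38}, y = 128

42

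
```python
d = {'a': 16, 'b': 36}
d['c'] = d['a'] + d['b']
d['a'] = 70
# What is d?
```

After line 1: d = {'a': 16, 'b': 36}
After line 2 (d['c'] = 16 + 36): d = {'a': 16, 'b': 36, 'c': 52}
After line 3: d = {'a': 70, 'b': 36, 'c': 52}

{'a': 70, 'b': 36, 'c': 52}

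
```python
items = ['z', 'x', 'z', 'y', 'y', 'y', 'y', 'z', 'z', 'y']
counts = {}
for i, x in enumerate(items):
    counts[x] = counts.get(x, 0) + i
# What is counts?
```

Initial: counts = {}, items = ['z', 'x', 'z', 'y', 'y', 'y', 'y', 'z', 'z', 'y']
i=0, x='z': counts = {'z': 0}
i=1, x='x': counts = {'z': 0, 'x': 1}
i=2, x='z': counts = {'z': 2, 'x': 1}
i=3, x='y': counts = {'z': 2, 'x': 1, 'y': 3}
i=4, x='y': counts = {'z': 2, 'x': 1, 'y': 7}
i=5, x='y': counts = {'z': 2, 'x': 1, 'y': 12}
i=6, x='y': counts = {'z': 2, 'x': 1, 'y': 18}
i=7, x='z': counts = {'z': 9, 'x': 1, 'y': 18}
i=8, x='z': counts = {'z': 17, 'x': 1, 'y': 18}
i=9, x='y': counts = {'z': 17, 'x': 1, 'y': 27}

{'z': 17, 'x': 1, 'y': 27}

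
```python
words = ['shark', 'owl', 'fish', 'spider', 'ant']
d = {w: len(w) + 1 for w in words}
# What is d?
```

{'shark': 6, 'owl': 4, 'fish': 5, 'spider': 7, 'ant': 4}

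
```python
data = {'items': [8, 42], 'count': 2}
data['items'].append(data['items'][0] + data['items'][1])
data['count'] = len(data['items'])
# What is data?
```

After line 1: data = {'items': [8, 42], 'count': 2}
After line 2 (append 8 + 42 = 50): data = {'items': [8, 42, 50], 'count': 2}
After line 3 (count = len(items) = 3): data = {'items': [8, 42, 50], 'count': 3}

{'items': [8, 42, 50], 'count': 3}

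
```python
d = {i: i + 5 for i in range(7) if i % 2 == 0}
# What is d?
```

{0: 5, 2: 7, 4: 9, 6: 11}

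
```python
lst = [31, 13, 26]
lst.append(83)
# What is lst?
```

[31, 13, 26, 83]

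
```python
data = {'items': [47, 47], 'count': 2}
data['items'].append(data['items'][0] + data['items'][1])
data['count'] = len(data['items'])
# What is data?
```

After line 1: data = {'items': [47, 47], 'count': 2}
After line 2 (append 47 + 47 = 94): data = {'items': [47, 47, 94], 'count': 2}
After line 3 (count = len(items) = 3): data = {'items': [47, 47, 94], 'count': 3}

{'items': [47, 47, 94], 'count': 3}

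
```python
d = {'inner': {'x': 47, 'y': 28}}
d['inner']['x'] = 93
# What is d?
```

After line 1: d = {'inner': {'x': 47, 'y': 28}}
After line 2 (inner x overwritten): d = {'inner': {'x': 93, 'y': 28}}

{'inner': {'x': 93, 'y': 28}}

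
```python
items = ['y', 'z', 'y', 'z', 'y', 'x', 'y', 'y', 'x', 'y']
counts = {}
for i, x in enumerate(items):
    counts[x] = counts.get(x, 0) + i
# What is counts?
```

Initial: counts = {}, items = ['y', 'z', 'y', 'z', 'y', 'x', 'y', 'y', 'x', 'y']
i=0, x='y': counts = {'y': 0}
i=1, x='z': counts = {'y': 0, 'z': 1}
i=2, x='y': counts = {'y': 2, 'z': 1}
i=3, x='z': counts = {'y': 2, 'z': 4}
i=4, x='y': counts = {'y': 6, 'z': 4}
i=5, x='x': counts = {'y': 6, 'z': 4, 'x': 5}
i=6, x='y': counts = {'y': 12, 'z': 4, 'x': 5}
i=7, x='y': counts = {'y': 19, 'z': 4, 'x': 5}
i=8, x='x': counts = {'y': 19, 'z': 4, 'x': 13}
i=9, x='y': counts = {'y': 28, 'z': 4, 'x': 13}

{'y': 28, 'z': 4, 'x': 13}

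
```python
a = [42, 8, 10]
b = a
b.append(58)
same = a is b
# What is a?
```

After line 1: a = [42, 8, 10]
After line 2 (b = a is an alias, same object): a = [42, 8, 10], b = [42, 8, 10]
After line 3 (b.append mutates the shared list): a = [42, 8, 10, 58], b = [42, 8, 10, 58]
After line 4 (same = a is b; same object -> True): same = True

[42, 8, 10, 58]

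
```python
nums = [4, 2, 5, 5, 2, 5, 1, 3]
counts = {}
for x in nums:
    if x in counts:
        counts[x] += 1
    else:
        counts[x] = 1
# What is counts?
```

Initial: counts = {}, nums = [4, 2, 5, 5, 2, 5, 1, 3]
See 4: counts = {4: 1}
See 2: counts = {4: 1, 2: 1}
See 5: counts = {4: 1, 2: 1, 5: 1}
See 5: counts = {4: 1, 2: 1, 5: 2}
See 2: counts = {4: 1, 2: 2, 5: 2}
See 5: counts = {4: 1, 2: 2, 5: 3}
See 1: counts = {4: 1, 2: 2, 5: 3, 1: 1}
See 3: counts = {4: 1, 2: 2, 5: 3, 1: 1, 3: 1}

{4: 1, 2: 2, 5: 3, 1: 1, 3: 1}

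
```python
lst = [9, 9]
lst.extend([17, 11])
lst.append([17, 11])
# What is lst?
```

After line 1: lst = [9, 9]
After line 2 (extend unpacks [17, 11]): lst = [9, 9, 17, 11]
After line 3 (append adds [17, 11] as single element): lst = [9, 9, 17, 11, [17, 11]]

[9, 9, 17, 11, [17, 11]]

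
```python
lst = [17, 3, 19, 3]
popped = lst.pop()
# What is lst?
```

[17, 3, 19]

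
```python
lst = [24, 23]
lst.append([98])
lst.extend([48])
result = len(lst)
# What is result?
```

After line 1: lst = [24, 23]
After line 2 (append adds [98] as single element): lst = [24, 23, [98]]
After line 3 (extend unpacks [48], adds 48): lst = [24, 23, [98], 48]
After line 4: result = len(lst) = 4

4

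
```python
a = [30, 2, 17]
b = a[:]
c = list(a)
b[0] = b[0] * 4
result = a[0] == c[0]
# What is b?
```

After line 1: a = [30, 2, 17]
After line 2 (b = a[:], copy): a = [30, 2, 17], b = [30, 2, 17]
After line 3 (c = list(a) is a copy, new object): c = [30, 2, 17]
After line 4 (b[0] = 30 * 4 = 120; only b mutates (copy)): a = [30, 2, 17], b = [120, 2, 17], c = [30, 2, 17]
After line 5 (a[0] = 30, c[0] = 30; result = True)

[120, 2, 17]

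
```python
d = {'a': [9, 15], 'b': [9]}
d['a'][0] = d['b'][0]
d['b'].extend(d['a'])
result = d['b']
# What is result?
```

After line 1: d = {'a': [9, 15], 'b': [9]}
After line 2 (a[0] = b[0] = 9): d = {'a': [9, 15], 'b': [9]}
After line 3 (b.extend(a) appends [9, 15]): d = {'a': [9, 15], 'b': [9, 9, 15]}
After line 4: result = d['b'] = [9, 9, 15]

[9, 9, 15]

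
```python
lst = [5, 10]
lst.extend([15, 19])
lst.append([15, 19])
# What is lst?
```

After line 1: lst = [5, 10]
After line 2 (extend unpacks [15, 19]): lst = [5, 10, 15, 19]
After line 3 (append adds [15, 19] as single element): lst = [5, 10, 15, 19, [15, 19]]

[5, 10, 15, 19, [15, 19]]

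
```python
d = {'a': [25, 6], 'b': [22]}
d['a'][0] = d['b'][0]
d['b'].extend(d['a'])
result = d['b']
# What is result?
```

After line 1: d = {'a': [25, 6], 'b': [22]}
After line 2 (a[0] = b[0] = 22): d = {'a': [22, 6], 'b': [22]}
After line 3 (b.extend(a) appends [22, 6]): d = {'a': [22, 6], 'b': [22, 22, 6]}
After line 4: result = d['b'] = [22, 22, 6]

[22, 22, 6]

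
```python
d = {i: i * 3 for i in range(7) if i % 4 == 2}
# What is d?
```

{2: 6, 6: 18}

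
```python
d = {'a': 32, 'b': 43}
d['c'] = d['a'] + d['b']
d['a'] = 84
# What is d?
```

After line 1: d = {'a': 32, 'b': 43}
After line 2 (d['c'] = 32 + 43): d = {'a': 32, 'b': 43, 'c': 75}
After line 3: d = {'a': 84, 'b': 43, 'c': 75}

{'a': 84, 'b': 43, 'c': 75}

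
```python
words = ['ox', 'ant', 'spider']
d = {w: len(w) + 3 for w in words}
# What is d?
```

{'ox': 5, 'ant': 6, 'spider': 9}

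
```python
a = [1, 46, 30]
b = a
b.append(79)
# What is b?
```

After line 1: a = [1, 46, 30]
After line 2 (b = a is an alias, same object): a = [1, 46, 30], b = [1, 46, 30]
After line 3 (b.append mutates the shared list): a = [1, 46, 30, 79], b = [1, 46, 30, 79]

[1, 46, 30, 79]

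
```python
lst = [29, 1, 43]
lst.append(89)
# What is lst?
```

[29, 1, 43, 89]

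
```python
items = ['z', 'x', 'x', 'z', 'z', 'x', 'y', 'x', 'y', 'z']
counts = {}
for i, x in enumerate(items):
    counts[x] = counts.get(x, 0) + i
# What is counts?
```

Initial: counts = {}, items = ['z', 'x', 'x', 'z', 'z', 'x', 'y', 'x', 'y', 'z']
i=0, x='z': counts = {'z': 0}
i=1, x='x': counts = {'z': 0, 'x': 1}
i=2, x='x': counts = {'z': 0, 'x': 3}
i=3, x='z': counts = {'z': 3, 'x': 3}
i=4, x='z': counts = {'z': 7, 'x': 3}
i=5, x='x': counts = {'z': 7, 'x': 8}
i=6, x='y': counts = {'z': 7, 'x': 8, 'y': 6}
i=7, x='x': counts = {'z': 7, 'x': 15, 'y': 6}
i=8, x='y': counts = {'z': 7, 'x': 15, 'y': 14}
i=9, x='z': counts = {'z': 16, 'x': 15, 'y': 14}

{'z': 16, 'x': 15, 'y': 14}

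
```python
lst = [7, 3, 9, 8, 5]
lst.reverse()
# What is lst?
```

[5, 8, 9, 3, 7]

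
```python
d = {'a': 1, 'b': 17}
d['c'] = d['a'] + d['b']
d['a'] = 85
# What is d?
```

After line 1: d = {'a': 1, 'b': 17}
After line 2 (d['c'] = 1 + 17): d = {'a': 1, 'b': 17, 'c': 18}
After line 3: d = {'a': 85, 'b': 17, 'c': 18}

{'a': 85, 'b': 17, 'c': 18}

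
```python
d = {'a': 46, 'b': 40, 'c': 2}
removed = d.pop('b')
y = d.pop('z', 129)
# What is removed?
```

After line 1: d = {'a': 46, 'b': 40, 'c': 2}
After line 2 (pop 'b' returns 40): d = {'a': 46, 'c': 2}, removed = 40
After line 3 (pop 'z' missing, returns default 129): d = {'a': 46, 'c': 2}, y = 129

40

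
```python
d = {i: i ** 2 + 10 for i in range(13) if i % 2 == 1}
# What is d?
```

{1: 11, 3: 19, 5: 35, 7: 59, 9: 91, 11: 131}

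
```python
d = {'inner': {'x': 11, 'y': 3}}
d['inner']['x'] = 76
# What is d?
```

After line 1: d = {'inner': {'x': 11, 'y': 3}}
After line 2 (inner x overwritten): d = {'inner': {'x': 76, 'y': 3}}

{'inner': {'x': 76, 'y': 3}}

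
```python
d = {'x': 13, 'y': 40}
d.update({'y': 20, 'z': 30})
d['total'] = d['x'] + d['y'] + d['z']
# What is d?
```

After line 1: d = {'x': 13, 'y': 40}
After line 2 (y overwritten, z added): d = {'x': 13, 'y': 20, 'z': 30}
After line 3 (total = 13 + 20 + 30 = 63): d = {'x': 13, 'y': 20, 'z': 30, 'total': 63}

{'x': 13, 'y': 20, 'z': 30, 'total': 63}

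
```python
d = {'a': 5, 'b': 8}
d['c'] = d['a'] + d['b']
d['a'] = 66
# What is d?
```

After line 1: d = {'a': 5, 'b': 8}
After line 2 (d['c'] = 5 + 8): d = {'a': 5, 'b': 8, 'c': 13}
After line 3: d = {'a': 66, 'b': 8, 'c': 13}

{'a': 66, 'b': 8, 'c': 13}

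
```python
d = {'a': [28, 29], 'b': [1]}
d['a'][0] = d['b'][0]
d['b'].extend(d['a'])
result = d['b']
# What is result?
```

After line 1: d = {'a': [28, 29], 'b': [1]}
After line 2 (a[0] = b[0] = 1): d = {'a': [1, 29], 'b': [1]}
After line 3 (b.extend(a) appends [1, 29]): d = {'a': [1, 29], 'b': [1, 1, 29]}
After line 4: result = d['b'] = [1, 1, 29]

[1, 1, 29]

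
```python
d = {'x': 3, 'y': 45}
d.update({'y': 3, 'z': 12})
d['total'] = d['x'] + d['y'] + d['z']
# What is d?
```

After line 1: d = {'x': 3, 'y': 45}
After line 2 (y overwritten, z added): d = {'x': 3, 'y': 3, 'z': 12}
After line 3 (total = 3 + 3 + 12 = 18): d = {'x': 3, 'y': 3, 'z': 12, 'total': 18}

{'x': 3, 'y': 3, 'z': 12, 'total': 18}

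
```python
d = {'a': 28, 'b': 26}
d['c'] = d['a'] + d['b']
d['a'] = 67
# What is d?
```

After line 1: d = {'a': 28, 'b': 26}
After line 2 (d['c'] = 28 + 26): d = {'a': 28, 'b': 26, 'c': 54}
After line 3: d = {'a': 67, 'b': 26, 'c': 54}

{'a': 67, 'b': 26, 'c': 54}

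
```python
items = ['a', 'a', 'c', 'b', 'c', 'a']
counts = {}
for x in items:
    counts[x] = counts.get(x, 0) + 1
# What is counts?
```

Initial: counts = {}, items = ['a', 'a', 'c', 'b', 'c', 'a']
See 'a': counts = {'a': 1}
See 'a': counts = {'a': 2}
See 'c': counts = {'a': 2, 'c': 1}
See 'b': counts = {'a': 2, 'c': 1, 'b': 1}
See 'c': counts = {'a': 2, 'c': 2, 'b': 1}
See 'a': counts = {'a': 3, 'c': 2, 'b': 1}

{'a': 3, 'c': 2, 'b': 1}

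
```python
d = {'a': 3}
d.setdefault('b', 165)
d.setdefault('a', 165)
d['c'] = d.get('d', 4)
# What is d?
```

After line 1: d = {'a': 3}
After line 2 (setdefault adds 'b'=165): d = {'a': 3, 'b': 165}
After line 3 (setdefault 'a' no-op, already exists): d = {'a': 3, 'b': 165}
After line 4 (get('d', 4) returns default since 'd' not in d): d = {'a': 3, 'b': 165, 'c': 4}

{'a': 3, 'b': 165, 'c': 4}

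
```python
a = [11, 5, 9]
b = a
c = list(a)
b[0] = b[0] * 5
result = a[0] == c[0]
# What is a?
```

After line 1: a = [11, 5, 9]
After line 2 (b = a, alias): a = [11, 5, 9], b = [11, 5, 9]
After line 3 (c = list(a) is a copy, new object): c = [11, 5, 9]
After line 4 (b[0] = 11 * 5 = 55; mutates shared a/b): a = b = [55, 5, 9], c = [11, 5, 9]
After line 5 (a[0] = 55, c[0] = 11; result = False)

[55, 5, 9]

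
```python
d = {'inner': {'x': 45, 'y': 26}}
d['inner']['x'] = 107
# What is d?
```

After line 1: d = {'inner': {'x': 45, 'y': 26}}
After line 2 (inner x overwritten): d = {'inner': {'x': 107, 'y': 26}}

{'inner': {'x': 107, 'y': 26}}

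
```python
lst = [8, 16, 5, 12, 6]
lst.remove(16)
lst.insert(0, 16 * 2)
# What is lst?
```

After line 1: lst = [8, 16, 5, 12, 6]
After line 2 (remove first 16): lst = [8, 5, 12, 6]
After line 3 (insert 32 at index 0): lst = [32, 8, 5, 12, 6]

[32, 8, 5, 12, 6]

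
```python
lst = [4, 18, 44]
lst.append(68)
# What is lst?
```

[4, 18, 44, 68]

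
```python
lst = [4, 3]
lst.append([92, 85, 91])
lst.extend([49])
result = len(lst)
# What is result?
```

After line 1: lst = [4, 3]
After line 2 (append adds [92, 85, 91] as single element): lst = [4, 3, [92, 85, 91]]
After line 3 (extend unpacks [49], adds 49): lst = [4, 3, [92, 85, 91], 49]
After line 4: result = len(lst) = 4

4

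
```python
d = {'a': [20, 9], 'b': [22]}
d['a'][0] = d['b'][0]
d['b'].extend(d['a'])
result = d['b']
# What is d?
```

After line 1: d = {'a': [20, 9], 'b': [22]}
After line 2 (a[0] = b[0] = 22): d = {'a': [22, 9], 'b': [22]}
After line 3 (b.extend(a) appends [22, 9]): d = {'a': [22, 9], 'b': [22, 22, 9]}
After line 4: result = d['b'] = [22, 22, 9]

{'a': [22, 9], 'b': [22, 22, 9]}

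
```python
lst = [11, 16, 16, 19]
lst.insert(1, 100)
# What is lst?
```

[11, 100, 16, 16, 19]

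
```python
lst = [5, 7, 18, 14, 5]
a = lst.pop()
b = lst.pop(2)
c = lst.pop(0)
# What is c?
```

After line 1: lst = [5, 7, 18, 14, 5]
After line 2 (pop() -> a = 5): lst = [5, 7, 18, 14]
After line 3 (pop(2) -> b = 18): lst = [5, 7, 14]
After line 4 (pop(0) -> c = 5): lst = [7, 14]

5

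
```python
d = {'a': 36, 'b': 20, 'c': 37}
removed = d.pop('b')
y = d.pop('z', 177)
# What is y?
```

After line 1: d = {'a': 36, 'b': 20, 'c': 37}
After line 2 (pop 'b' returns 20): d = {'a': 36, 'c': 37}, removed = 20
After line 3 (pop 'z' missing, returns default 177): d = {'a': 36, 'c': 37}, y = 177

177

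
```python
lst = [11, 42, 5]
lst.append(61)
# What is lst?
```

[11, 42, 5, 61]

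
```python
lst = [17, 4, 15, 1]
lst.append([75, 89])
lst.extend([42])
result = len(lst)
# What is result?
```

After line 1: lst = [17, 4, 15, 1]
After line 2 (append adds [75, 89] as single element): lst = [17, 4, 15, 1, [75, 89]]
After line 3 (extend unpacks [42], adds 42): lst = [17, 4, 15, 1, [75, 89], 42]
After line 4: result = len(lst) = 6

6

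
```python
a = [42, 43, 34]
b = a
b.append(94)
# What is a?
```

After line 1: a = [42, 43, 34]
After line 2 (b = a is an alias, same object): a = [42, 43, 34], b = [42, 43, 34]
After line 3 (b.append mutates the shared list): a = [42, 43, 34, 94], b = [42, 43, 34, 94]

[42, 43, 34, 94]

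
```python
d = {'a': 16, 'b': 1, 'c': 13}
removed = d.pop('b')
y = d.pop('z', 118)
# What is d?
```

After line 1: d = {'a': 16, 'b': 1, 'c': 13}
After line 2 (pop 'b' returns 1): d = {'a': 16, 'c': 13}, removed = 1
After line 3 (pop 'z' missing, returns default 118): d = {'a': 16, 'c': 13}, y = 118

{'a': 16, 'c': 13}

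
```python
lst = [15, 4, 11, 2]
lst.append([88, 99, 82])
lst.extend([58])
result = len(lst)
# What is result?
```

After line 1: lst = [15, 4, 11, 2]
After line 2 (append adds [88, 99, 82] as single element): lst = [15, 4, 11, 2, [88, 99, 82]]
After line 3 (extend unpacks [58], adds 58): lst = [15, 4, 11, 2, [88, 99, 82], 58]
After line 4: result = len(lst) = 6

6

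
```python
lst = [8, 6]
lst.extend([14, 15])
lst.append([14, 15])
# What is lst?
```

After line 1: lst = [8, 6]
After line 2 (extend unpacks [14, 15]): lst = [8, 6, 14, 15]
After line 3 (append adds [14, 15] as single element): lst = [8, 6, 14, 15, [14, 15]]

[8, 6, 14, 15, [14, 15]]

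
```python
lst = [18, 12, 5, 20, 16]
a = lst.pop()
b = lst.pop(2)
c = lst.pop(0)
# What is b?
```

After line 1: lst = [18, 12, 5, 20, 16]
After line 2 (pop() -> a = 16): lst = [18, 12, 5, 20]
After line 3 (pop(2) -> b = 5): lst = [18, 12, 20]
After line 4 (pop(0) -> c = 18): lst = [12, 20]

5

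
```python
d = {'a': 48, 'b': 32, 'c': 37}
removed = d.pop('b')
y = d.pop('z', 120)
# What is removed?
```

After line 1: d = {'a': 48, 'b': 32, 'c': 37}
After line 2 (pop 'b' returns 32): d = {'a': 48, 'c': 37}, removed = 32
After line 3 (pop 'z' missing, returns default 120): d = {'a': 48, 'c': 37}, y = 120

32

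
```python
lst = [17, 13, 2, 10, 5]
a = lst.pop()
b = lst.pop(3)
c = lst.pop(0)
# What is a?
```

After line 1: lst = [17, 13, 2, 10, 5]
After line 2 (pop() -> a = 5): lst = [17, 13, 2, 10]
After line 3 (pop(3) -> b = 10): lst = [17, 13, 2]
After line 4 (pop(0) -> c = 17): lst = [13, 2]

5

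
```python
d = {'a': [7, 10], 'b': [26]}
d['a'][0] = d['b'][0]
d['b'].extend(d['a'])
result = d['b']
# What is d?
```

After line 1: d = {'a': [7, 10], 'b': [26]}
After line 2 (a[0] = b[0] = 26): d = {'a': [26, 10], 'b': [26]}
After line 3 (b.extend(a) appends [26, 10]): d = {'a': [26, 10], 'b': [26, 26, 10]}
After line 4: result = d['b'] = [26, 26, 10]

{'a': [26, 10], 'b': [26, 26, 10]}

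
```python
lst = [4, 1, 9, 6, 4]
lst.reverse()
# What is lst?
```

[4, 6, 9, 1, 4]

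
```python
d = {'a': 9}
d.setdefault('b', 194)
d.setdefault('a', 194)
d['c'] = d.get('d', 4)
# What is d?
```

After line 1: d = {'a': 9}
After line 2 (setdefault adds 'b'=194): d = {'a': 9, 'b': 194}
After line 3 (setdefault 'a' no-op, already exists): d = {'a': 9, 'b': 194}
After line 4 (get('d', 4) returns default since 'd' not in d): d = {'a': 9, 'b': 194, 'c': 4}

{'a': 9, 'b': 194, 'c': 4}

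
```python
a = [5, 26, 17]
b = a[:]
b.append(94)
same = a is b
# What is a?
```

After line 1: a = [5, 26, 17]
After line 2 (b = a[:] is a shallow copy, new object): a = [5, 26, 17], b = [5, 26, 17]
After line 3 (append only mutates b): a = [5, 26, 17], b = [5, 26, 17, 94]
After line 4 (same = a is b; different objects -> False): same = False

[5, 26, 17]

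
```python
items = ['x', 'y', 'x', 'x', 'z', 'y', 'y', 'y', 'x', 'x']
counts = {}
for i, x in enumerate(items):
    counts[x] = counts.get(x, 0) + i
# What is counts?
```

Initial: counts = {}, items = ['x', 'y', 'x', 'x', 'z', 'y', 'y', 'y', 'x', 'x']
i=0, x='x': counts = {'x': 0}
i=1, x='y': counts = {'x': 0, 'y': 1}
i=2, x='x': counts = {'x': 2, 'y': 1}
i=3, x='x': counts = {'x': 5, 'y': 1}
i=4, x='z': counts = {'x': 5, 'y': 1, 'z': 4}
i=5, x='y': counts = {'x': 5, 'y': 6, 'z': 4}
i=6, x='y': counts = {'x': 5, 'y': 12, 'z': 4}
i=7, x='y': counts = {'x': 5, 'y': 19, 'z': 4}
i=8, x='x': counts = {'x': 13, 'y': 19, 'z': 4}
i=9, x='x': counts = {'x': 22, 'y': 19, 'z': 4}

{'x': 22, 'y': 19, 'z': 4}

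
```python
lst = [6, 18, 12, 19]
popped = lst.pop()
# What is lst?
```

[6, 18, 12]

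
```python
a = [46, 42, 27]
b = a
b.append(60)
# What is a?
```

After line 1: a = [46, 42, 27]
After line 2 (b = a is an alias, same object): a = [46, 42, 27], b = [46, 42, 27]
After line 3 (b.append mutates the shared list): a = [46, 42, 27, 60], b = [46, 42, 27, 60]

[46, 42, 27, 60]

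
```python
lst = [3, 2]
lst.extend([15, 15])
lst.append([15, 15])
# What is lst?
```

After line 1: lst = [3, 2]
After line 2 (extend unpacks [15, 15]): lst = [3, 2, 15, 15]
After line 3 (append adds [15, 15] as single element): lst = [3, 2, 15, 15, [15, 15]]

[3, 2, 15, 15, [15, 15]]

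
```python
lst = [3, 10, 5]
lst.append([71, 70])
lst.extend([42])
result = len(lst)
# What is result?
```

After line 1: lst = [3, 10, 5]
After line 2 (append adds [71, 70] as single element): lst = [3, 10, 5, [71, 70]]
After line 3 (extend unpacks [42], adds 42): lst = [3, 10, 5, [71, 70], 42]
After line 4: result = len(lst) = 5

5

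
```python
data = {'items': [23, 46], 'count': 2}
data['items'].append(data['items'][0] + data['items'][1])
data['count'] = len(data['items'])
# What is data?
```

After line 1: data = {'items': [23, 46], 'count': 2}
After line 2 (append 23 + 46 = 69): data = {'items': [23, 46, 69], 'count': 2}
After line 3 (count = len(items) = 3): data = {'items': [23, 46, 69], 'count': 3}

{'items': [23, 46, 69], 'count': 3}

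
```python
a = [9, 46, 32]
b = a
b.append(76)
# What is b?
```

After line 1: a = [9, 46, 32]
After line 2 (b = a is an alias, same object): a = [9, 46, 32], b = [9, 46, 32]
After line 3 (b.append mutates the shared list): a = [9, 46, 32, 76], b = [9, 46, 32, 76]

[9, 46, 32, 76]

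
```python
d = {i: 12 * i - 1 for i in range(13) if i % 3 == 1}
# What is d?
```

{1: 11, 4: 47, 7: 83, 10: 119}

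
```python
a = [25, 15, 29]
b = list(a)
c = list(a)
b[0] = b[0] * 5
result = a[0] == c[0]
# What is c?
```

After line 1: a = [25, 15, 29]
After line 2 (b = list(a), copy): a = [25, 15, 29], b = [25, 15, 29]
After line 3 (c = list(a) is a copy, new object): c = [25, 15, 29]
After line 4 (b[0] = 25 * 5 = 125; only b mutates (copy)): a = [25, 15, 29], b = [125, 15, 29], c = [25, 15, 29]
After line 5 (a[0] = 25, c[0] = 25; result = True)

[25, 15, 29]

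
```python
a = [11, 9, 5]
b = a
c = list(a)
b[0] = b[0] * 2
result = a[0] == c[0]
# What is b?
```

After line 1: a = [11, 9, 5]
After line 2 (b = a, alias): a = [11, 9, 5], b = [11, 9, 5]
After line 3 (c = list(a) is a copy, new object): c = [11, 9, 5]
After line 4 (b[0] = 11 * 2 = 22; mutates shared a/b): a = b = [22, 9, 5], c = [11, 9, 5]
After line 5 (a[0] = 22, c[0] = 11; result = False)

[22, 9, 5]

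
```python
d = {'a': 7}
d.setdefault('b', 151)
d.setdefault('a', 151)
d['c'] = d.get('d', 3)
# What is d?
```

After line 1: d = {'a': 7}
After line 2 (setdefault adds 'b'=151): d = {'a': 7, 'b': 151}
After line 3 (setdefault 'a' no-op, already exists): d = {'a': 7, 'b': 151}
After line 4 (get('d', 3) returns default since 'd' not in d): d = {'a': 7, 'b': 151, 'c': 3}

{'a': 7, 'b': 151, 'c': 3}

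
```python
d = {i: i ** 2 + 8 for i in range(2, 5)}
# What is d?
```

{2: 12, 3: 17, 4: 24}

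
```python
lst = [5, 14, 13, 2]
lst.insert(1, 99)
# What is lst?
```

[5, 99, 14, 13, 2]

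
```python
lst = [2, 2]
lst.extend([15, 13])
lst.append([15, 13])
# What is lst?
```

After line 1: lst = [2, 2]
After line 2 (extend unpacks [15, 13]): lst = [2, 2, 15, 13]
After line 3 (append adds [15, 13] as single element): lst = [2, 2, 15, 13, [15, 13]]

[2, 2, 15, 13, [15, 13]]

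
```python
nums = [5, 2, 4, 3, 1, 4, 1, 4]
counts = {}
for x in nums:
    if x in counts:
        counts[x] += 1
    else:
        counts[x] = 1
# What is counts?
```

Initial: counts = {}, nums = [5, 2, 4, 3, 1, 4, 1, 4]
See 5: counts = {5: 1}
See 2: counts = {5: 1, 2: 1}
See 4: counts = {5: 1, 2: 1, 4: 1}
See 3: counts = {5: 1, 2: 1, 4: 1, 3: 1}
See 1: counts = {5: 1, 2: 1, 4: 1, 3: 1, 1: 1}
See 4: counts = {5: 1, 2: 1, 4: 2, 3: 1, 1: 1}
See 1: counts = {5: 1, 2: 1, 4: 2, 3: 1, 1: 2}
See 4: counts = {5: 1, 2: 1, 4: 3, 3: 1, 1: 2}

{5: 1, 2: 1, 4: 3, 3: 1, 1: 2}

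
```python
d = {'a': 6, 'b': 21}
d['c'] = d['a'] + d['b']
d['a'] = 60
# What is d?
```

After line 1: d = {'a': 6, 'b': 21}
After line 2 (d['c'] = 6 + 21): d = {'a': 6, 'b': 21, 'c': 27}
After line 3: d = {'a': 60, 'b': 21, 'c': 27}

{'a': 60, 'b': 21, 'c': 27}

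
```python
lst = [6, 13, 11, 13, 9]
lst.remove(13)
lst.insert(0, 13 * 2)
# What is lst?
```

After line 1: lst = [6, 13, 11, 13, 9]
After line 2 (remove first 13): lst = [6, 11, 13, 9]
After line 3 (insert 26 at index 0): lst = [26, 6, 11, 13, 9]

[26, 6, 11, 13, 9]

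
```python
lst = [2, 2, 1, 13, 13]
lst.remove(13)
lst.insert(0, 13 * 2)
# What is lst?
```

After line 1: lst = [2, 2, 1, 13, 13]
After line 2 (remove first 13): lst = [2, 2, 1, 13]
After line 3 (insert 26 at index 0): lst = [26, 2, 2, 1, 13]

[26, 2, 2, 1, 13]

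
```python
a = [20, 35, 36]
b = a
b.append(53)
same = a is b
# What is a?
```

After line 1: a = [20, 35, 36]
After line 2 (b = a is an alias, same object): a = [20, 35, 36], b = [20, 35, 36]
After line 3 (b.append mutates the shared list): a = [20, 35, 36, 53], b = [20, 35, 36, 53]
After line 4 (same = a is b; same object -> True): same = True

[20, 35, 36, 53]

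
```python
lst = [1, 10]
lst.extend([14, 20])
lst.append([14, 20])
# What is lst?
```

After line 1: lst = [1, 10]
After line 2 (extend unpacks [14, 20]): lst = [1, 10, 14, 20]
After line 3 (append adds [14, 20] as single element): lst = [1, 10, 14, 20, [14, 20]]

[1, 10, 14, 20, [14, 20]]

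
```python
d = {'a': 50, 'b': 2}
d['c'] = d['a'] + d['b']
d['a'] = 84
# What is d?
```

After line 1: d = {'a': 50, 'b': 2}
After line 2 (d['c'] = 50 + 2): d = {'a': 50, 'b': 2, 'c': 52}
After line 3: d = {'a': 84, 'b': 2, 'c': 52}

{'a': 84, 'b': 2, 'c': 52}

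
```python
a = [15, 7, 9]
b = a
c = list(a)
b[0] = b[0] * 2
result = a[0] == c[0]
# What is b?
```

After line 1: a = [15, 7, 9]
After line 2 (b = a, alias): a = [15, 7, 9], b = [15, 7, 9]
After line 3 (c = list(a) is a copy, new object): c = [15, 7, 9]
After line 4 (b[0] = 15 * 2 = 30; mutates shared a/b): a = b = [30, 7, 9], c = [15, 7, 9]
After line 5 (a[0] = 30, c[0] = 15; result = False)

[30, 7, 9]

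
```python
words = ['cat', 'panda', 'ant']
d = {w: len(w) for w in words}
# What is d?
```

{'cat': 3, 'panda': 5, 'ant': 3}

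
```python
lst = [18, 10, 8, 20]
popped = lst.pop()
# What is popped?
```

20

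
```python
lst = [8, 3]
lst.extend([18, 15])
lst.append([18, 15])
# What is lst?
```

After line 1: lst = [8, 3]
After line 2 (extend unpacks [18, 15]): lst = [8, 3, 18, 15]
After line 3 (append adds [18, 15] as single element): lst = [8, 3, 18, 15, [18, 15]]

[8, 3, 18, 15, [18, 15]]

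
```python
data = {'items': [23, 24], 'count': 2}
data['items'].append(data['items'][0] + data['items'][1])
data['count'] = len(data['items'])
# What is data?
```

After line 1: data = {'items': [23, 24], 'count': 2}
After line 2 (append 23 + 24 = 47): data = {'items': [23, 24, 47], 'count': 2}
After line 3 (count = len(items) = 3): data = {'items': [23, 24, 47], 'count': 3}

{'items': [23, 24, 47], 'count': 3}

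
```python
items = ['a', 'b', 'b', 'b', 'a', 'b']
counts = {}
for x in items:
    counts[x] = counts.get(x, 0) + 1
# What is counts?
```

Initial: counts = {}, items = ['a', 'b', 'b', 'b', 'a', 'b']
See 'a': counts = {'a': 1}
See 'b': counts = {'a': 1, 'b': 1}
See 'b': counts = {'a': 1, 'b': 2}
See 'b': counts = {'a': 1, 'b': 3}
See 'a': counts = {'a': 2, 'b': 3}
See 'b': counts = {'a': 2, 'b': 4}

{'a': 2, 'b': 4}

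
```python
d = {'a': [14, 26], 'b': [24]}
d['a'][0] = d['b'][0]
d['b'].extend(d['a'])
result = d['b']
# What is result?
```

After line 1: d = {'a': [14, 26], 'b': [24]}
After line 2 (a[0] = b[0] = 24): d = {'a': [24, 26], 'b': [24]}
After line 3 (b.extend(a) appends [24, 26]): d = {'a': [24, 26], 'b': [24, 24, 26]}
After line 4: result = d['b'] = [24, 24, 26]

[24, 24, 26]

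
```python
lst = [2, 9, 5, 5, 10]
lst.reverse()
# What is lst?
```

[10, 5, 5, 9, 2]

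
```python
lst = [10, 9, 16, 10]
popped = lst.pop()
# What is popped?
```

10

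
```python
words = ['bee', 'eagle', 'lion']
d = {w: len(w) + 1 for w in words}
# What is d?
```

{'bee': 4, 'eagle': 6, 'lion': 5}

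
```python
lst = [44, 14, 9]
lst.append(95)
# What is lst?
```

[44, 14, 9, 95]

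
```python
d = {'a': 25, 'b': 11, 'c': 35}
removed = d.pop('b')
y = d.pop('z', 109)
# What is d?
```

After line 1: d = {'a': 25, 'b': 11, 'c': 35}
After line 2 (pop 'b' returns 11): d = {'a': 25, 'c': 35}, removed = 11
After line 3 (pop 'z' missing, returns default 109): d = {'a': 25, 'c': 35}, y = 109

{'a': 25, 'c': 35}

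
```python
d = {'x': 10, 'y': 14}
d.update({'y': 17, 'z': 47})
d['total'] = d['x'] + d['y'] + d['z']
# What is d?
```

After line 1: d = {'x': 10, 'y': 14}
After line 2 (y overwritten, z added): d = {'x': 10, 'y': 17, 'z': 47}
After line 3 (total = 10 + 17 + 47 = 74): d = {'x': 10, 'y': 17, 'z': 47, 'total': 74}

{'x': 10, 'y': 17, 'z': 47, 'total': 74}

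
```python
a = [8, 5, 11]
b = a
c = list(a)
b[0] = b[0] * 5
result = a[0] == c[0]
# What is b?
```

After line 1: a = [8, 5, 11]
After line 2 (b = a, alias): a = [8, 5, 11], b = [8, 5, 11]
After line 3 (c = list(a) is a copy, new object): c = [8, 5, 11]
After line 4 (b[0] = 8 * 5 = 40; mutates shared a/b): a = b = [40, 5, 11], c = [8, 5, 11]
After line 5 (a[0] = 40, c[0] = 8; result = False)

[40, 5, 11]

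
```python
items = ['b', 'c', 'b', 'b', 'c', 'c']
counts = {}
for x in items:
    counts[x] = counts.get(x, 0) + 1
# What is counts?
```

Initial: counts = {}, items = ['b', 'c', 'b', 'b', 'c', 'c']
See 'b': counts = {'b': 1}
See 'c': counts = {'b': 1, 'c': 1}
See 'b': counts = {'b': 2, 'c': 1}
See 'b': counts = {'b': 3, 'c': 1}
See 'c': counts = {'b': 3, 'c': 2}
See 'c': counts = {'b': 3, 'c': 3}

{'b': 3, 'c': 3}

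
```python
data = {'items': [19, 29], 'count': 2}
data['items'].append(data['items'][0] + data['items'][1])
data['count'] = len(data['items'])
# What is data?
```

After line 1: data = {'items': [19, 29], 'count': 2}
After line 2 (append 19 + 29 = 48): data = {'items': [19, 29, 48], 'count': 2}
After line 3 (count = len(items) = 3): data = {'items': [19, 29, 48], 'count': 3}

{'items': [19, 29, 48], 'count': 3}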